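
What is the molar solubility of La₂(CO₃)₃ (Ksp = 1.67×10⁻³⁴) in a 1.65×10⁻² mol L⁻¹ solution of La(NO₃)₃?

2.83×10⁻¹¹ M

La₂(CO₃)₃(s) ⇌ 2 La³⁺(aq) + 3 CO₃²⁻(aq)
La³⁺ is already present at 1.65×10⁻² mol L⁻¹. If s mol/L of La₂(CO₃)₃ dissolves, [CO₃²⁻] = 3s while [La³⁺] ≈ 1.65×10⁻² mol L⁻¹.
Ksp = [La³⁺]^2[CO₃²⁻]^3 = (1.65×10⁻²)^2(3s)^3
(3s)^3 = 1.67×10⁻³⁴ / (1.65×10⁻²)^2 = 6.13×10⁻³¹
s = 2.83×10⁻¹¹ mol L⁻¹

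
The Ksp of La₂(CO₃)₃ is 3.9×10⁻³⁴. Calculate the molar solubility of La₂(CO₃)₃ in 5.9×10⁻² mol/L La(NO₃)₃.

1.6×10⁻¹¹ M

La₂(CO₃)₃(s) ⇌ 2 La³⁺(aq) + 3 CO₃²⁻(aq)
Let s be the solubility of La₂(CO₃)₃ here. The common ion gives [La³⁺] ≈ 5.9×10⁻² mol/L, and [CO₃²⁻] = 3s.
Ksp = [La³⁺]^2[CO₃²⁻]^3 = (5.9×10⁻²)^2(3s)^3
(3s)^3 = 3.9×10⁻³⁴ / (5.9×10⁻²)^2 = 1.1×10⁻³¹
s = 1.6×10⁻¹¹ mol/L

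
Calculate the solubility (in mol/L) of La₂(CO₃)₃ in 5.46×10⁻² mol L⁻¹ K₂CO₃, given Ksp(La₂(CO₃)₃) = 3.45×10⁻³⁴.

7.28×10⁻¹⁶ M

La₂(CO₃)₃(s) ⇌ 2 La³⁺(aq) + 3 CO₃²⁻(aq)
CO₃²⁻ is already present at 5.46×10⁻² mol L⁻¹. If s mol/L of La₂(CO₃)₃ dissolves, [La³⁺] = 2s while [CO₃²⁻] ≈ 5.46×10⁻² mol L⁻¹.
Ksp = [La³⁺]^2[CO₃²⁻]^3 = (2s)^2(5.46×10⁻²)^3
(2s)^2 = 3.45×10⁻³⁴ / (5.46×10⁻²)^3 = 2.12×10⁻³⁰
s = 7.28×10⁻¹⁶ mol L⁻¹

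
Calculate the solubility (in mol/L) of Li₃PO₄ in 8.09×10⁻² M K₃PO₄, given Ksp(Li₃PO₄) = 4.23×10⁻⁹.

Li₃PO₄(s) ⇌ 3 Li⁺(aq) + PO₄³⁻(aq)
With PO₄³⁻ already at 8.09×10⁻² M and s small, take [PO₄³⁻] ≈ 8.09×10⁻² M and [Li⁺] = 3s.
Ksp = [Li⁺]^3[PO₄³⁻] = (3s)^3(8.09×10⁻²)
(3s)^3 = 4.23×10⁻⁹ / (8.09×10⁻²) = 5.23×10⁻⁸
s = 1.25×10⁻³ M

1.25×10⁻³ M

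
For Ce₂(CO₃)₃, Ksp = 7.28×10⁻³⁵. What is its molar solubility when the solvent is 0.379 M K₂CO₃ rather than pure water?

Ce₂(CO₃)₃(s) ⇌ 2 Ce³⁺(aq) + 3 CO₃²⁻(aq)
Let s be the solubility of Ce₂(CO₃)₃ here. The common ion gives [CO₃²⁻] ≈ 0.379 M, and [Ce³⁺] = 2s.
Ksp = [Ce³⁺]^2[CO₃²⁻]^3 = (2s)^2(0.379)^3
(2s)^2 = 7.28×10⁻³⁵ / (0.379)^3 = 1.34×10⁻³³
s = 1.83×10⁻¹⁷ M

1.83×10⁻¹⁷ M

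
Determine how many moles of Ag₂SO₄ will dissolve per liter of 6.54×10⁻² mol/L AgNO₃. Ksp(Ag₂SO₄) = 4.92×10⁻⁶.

1.15×10⁻³ M

Ag₂SO₄(s) ⇌ 2 Ag⁺(aq) + SO₄²⁻(aq)
The solution already contains Ag⁺ at 6.54×10⁻² mol/L. Let s be the molar solubility of Ag₂SO₄.
[Ag⁺] ≈ 6.54×10⁻² mol/L (common ion dominates); [SO₄²⁻] = s.
Ksp = [Ag⁺]^2[SO₄²⁻] = (6.54×10⁻²)^2s
s = 4.92×10⁻⁶ / (6.54×10⁻²)^2 = 1.15×10⁻³
s = 1.15×10⁻³ mol/L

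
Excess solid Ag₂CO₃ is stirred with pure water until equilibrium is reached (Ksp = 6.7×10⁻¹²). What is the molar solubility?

Ag₂CO₃(s) ⇌ 2 Ag⁺(aq) + CO₃²⁻(aq)
If s mol/L of Ag₂CO₃ dissolves, [Ag⁺] = 2s and [CO₃²⁻] = s.
Ksp = [Ag⁺]^2[CO₃²⁻] = (2s)^2 · s = 4s^3
4s^3 = 6.7×10⁻¹²  ⇒  s^3 = 1.7×10⁻¹²
s = 1.2×10⁻⁴ mol/L

1.2×10⁻⁴ M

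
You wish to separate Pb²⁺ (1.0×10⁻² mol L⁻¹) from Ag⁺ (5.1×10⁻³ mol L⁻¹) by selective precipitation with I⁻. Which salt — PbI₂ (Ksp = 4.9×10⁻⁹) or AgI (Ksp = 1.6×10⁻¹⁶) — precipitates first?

A salt starts to precipitate once the ion product Q reaches its Ksp.
For PbI₂: [I⁻] = (Ksp/[Pb²⁺])^(1/2) = 7.0×10⁻⁴ mol L⁻¹
For AgI: [I⁻] = (Ksp/[Ag⁺]) = 3.1×10⁻¹⁴ mol L⁻¹
The smaller threshold [I⁻] is reached first, so AgI precipitates first.

AgI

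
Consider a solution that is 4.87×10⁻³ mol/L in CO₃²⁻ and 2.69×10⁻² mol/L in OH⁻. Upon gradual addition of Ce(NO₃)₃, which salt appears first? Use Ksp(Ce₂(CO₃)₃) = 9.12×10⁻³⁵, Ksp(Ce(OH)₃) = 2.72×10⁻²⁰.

A salt starts to precipitate once the ion product Q reaches its Ksp.
For Ce₂(CO₃)₃: [Ce³⁺] = (Ksp/[CO₃²⁻]^3)^(1/2) = 2.81×10⁻¹⁴ mol/L
For Ce(OH)₃: [Ce³⁺] = (Ksp/[OH⁻]^3) = 1.40×10⁻¹⁵ mol/L
The smaller threshold [Ce³⁺] is reached first, so Ce(OH)₃ precipitates first.

Ce(OH)₃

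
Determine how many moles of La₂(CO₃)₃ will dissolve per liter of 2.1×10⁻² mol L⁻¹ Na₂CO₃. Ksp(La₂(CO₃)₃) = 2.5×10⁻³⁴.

La₂(CO₃)₃(s) ⇌ 2 La³⁺(aq) + 3 CO₃²⁻(aq)
CO₃²⁻ is already present at 2.1×10⁻² mol L⁻¹. If s mol/L of La₂(CO₃)₃ dissolves, [La³⁺] = 2s while [CO₃²⁻] ≈ 2.1×10⁻² mol L⁻¹.
Ksp = [La³⁺]^2[CO₃²⁻]^3 = (2s)^2(2.1×10⁻²)^3
(2s)^2 = 2.5×10⁻³⁴ / (2.1×10⁻²)^3 = 2.7×10⁻²⁹
s = 2.6×10⁻¹⁵ mol L⁻¹

2.6×10⁻¹⁵ M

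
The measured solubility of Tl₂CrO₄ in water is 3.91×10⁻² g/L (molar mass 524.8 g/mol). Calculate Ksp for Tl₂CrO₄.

Ksp = 1.65×10⁻¹²

Convert to molarity: s = 3.91×10⁻² / 524.8 = 7.4505×10⁻⁵ mol/L
Tl₂CrO₄(s) ⇌ 2 Tl⁺(aq) + CrO₄²⁻(aq)
For each mole of Tl₂CrO₄ that dissolves per liter, [Tl⁺] = 2s and [CrO₄²⁻] = s; let s denote this solubility.
Ksp = [Tl⁺]^2[CrO₄²⁻] = (2s)^2 · s = 4s^3
Ksp = 4 × (7.4505×10⁻⁵)^3 = 1.65×10⁻¹²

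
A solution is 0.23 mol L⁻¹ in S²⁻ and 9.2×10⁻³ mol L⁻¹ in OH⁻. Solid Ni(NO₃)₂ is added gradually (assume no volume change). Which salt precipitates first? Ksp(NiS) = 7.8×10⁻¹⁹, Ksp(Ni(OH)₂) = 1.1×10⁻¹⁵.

The threshold for precipitation is Q = Ksp.
For NiS: [Ni²⁺] = (Ksp/[S²⁻]) = 3.4×10⁻¹⁸ mol L⁻¹
For Ni(OH)₂: [Ni²⁺] = (Ksp/[OH⁻]^2) = 1.3×10⁻¹¹ mol L⁻¹
NiS requires the lower [Ni²⁺], so it precipitates first.

NiS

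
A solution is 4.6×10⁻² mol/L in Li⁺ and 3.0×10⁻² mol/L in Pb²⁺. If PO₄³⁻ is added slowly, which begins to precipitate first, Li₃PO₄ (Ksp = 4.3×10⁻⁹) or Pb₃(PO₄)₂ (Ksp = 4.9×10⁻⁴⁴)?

Pb₃(PO₄)₂

Precipitation begins when Q = Ksp.
For Li₃PO₄: [PO₄³⁻] = (Ksp/[Li⁺]^3) = 4.4×10⁻⁵ mol/L
For Pb₃(PO₄)₂: [PO₄³⁻] = (Ksp/[Pb²⁺]^3)^(1/2) = 4.3×10⁻²⁰ mol/L
The smaller threshold [PO₄³⁻] is reached first, so Pb₃(PO₄)₂ precipitates first.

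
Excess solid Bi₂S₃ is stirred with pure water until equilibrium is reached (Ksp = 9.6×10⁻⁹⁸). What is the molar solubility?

1.5×10⁻²⁰ M

Bi₂S₃(s) ⇌ 2 Bi³⁺(aq) + 3 S²⁻(aq)
Let s be the molar solubility. Then [Bi³⁺] = 2s and [S²⁻] = 3s.
Ksp = [Bi³⁺]^2[S²⁻]^3 = (2s)^2 · (3s)^3 = 108s^5
108s^5 = 9.6×10⁻⁹⁸  ⇒  s^5 = 8.9×10⁻¹⁰⁰
Taking the 5th root, s = 1.5×10⁻²⁰ mol L⁻¹.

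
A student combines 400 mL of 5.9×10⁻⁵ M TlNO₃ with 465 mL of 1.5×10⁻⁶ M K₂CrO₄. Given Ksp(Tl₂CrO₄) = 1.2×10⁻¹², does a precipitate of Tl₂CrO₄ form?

Total volume after mixing = 400 + 465 = 865 mL.
[Tl⁺] = (5.9×10⁻⁵)(400)/865 = 2.7×10⁻⁵ M
[CrO₄²⁻] = (1.5×10⁻⁶)(465)/865 = 8.1×10⁻⁷ M
Q = [Tl⁺]^2[CrO₄²⁻] = 6.0×10⁻¹⁶
Since Q (6.0×10⁻¹⁶) is less than Ksp (1.2×10⁻¹²), no Tl₂CrO₄ precipitates.

No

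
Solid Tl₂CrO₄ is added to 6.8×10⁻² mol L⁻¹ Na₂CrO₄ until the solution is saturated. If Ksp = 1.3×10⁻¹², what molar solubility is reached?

2.2×10⁻⁶ M

Tl₂CrO₄(s) ⇌ 2 Tl⁺(aq) + CrO₄²⁻(aq)
Let s be the solubility of Tl₂CrO₄ here. The common ion gives [CrO₄²⁻] ≈ 6.8×10⁻² mol L⁻¹, and [Tl⁺] = 2s.
Ksp = [Tl⁺]^2[CrO₄²⁻] = (2s)^2(6.8×10⁻²)
(2s)^2 = 1.3×10⁻¹² / (6.8×10⁻²) = 1.9×10⁻¹¹
s = 2.2×10⁻⁶ mol L⁻¹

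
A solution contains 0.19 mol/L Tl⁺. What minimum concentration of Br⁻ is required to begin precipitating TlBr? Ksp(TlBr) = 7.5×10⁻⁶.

A salt starts to precipitate once the ion product Q reaches its Ksp.
TlBr(s) ⇌ Tl⁺(aq) + Br⁻(aq)
Ksp = [Tl⁺][Br⁻] = [Br⁻](0.19)
[Br⁻] = 7.5×10⁻⁶ / (0.19) = 3.9×10⁻⁵
[Br⁻] = 3.9×10⁻⁵ mol/L

3.9×10⁻⁵ M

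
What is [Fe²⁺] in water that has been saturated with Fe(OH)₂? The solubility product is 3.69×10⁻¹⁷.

2.10×10⁻⁶ M

Fe(OH)₂(s) ⇌ Fe²⁺(aq) + 2 OH⁻(aq)
Call the molar solubility s, so that [Fe²⁺] = s and [OH⁻] = 2s.
Ksp = [Fe²⁺][OH⁻]^2 = s · (2s)^2 = 4s^3 = 3.69×10⁻¹⁷
s = 2.10×10⁻⁶ M
[Fe²⁺] = s = 2.10×10⁻⁶ M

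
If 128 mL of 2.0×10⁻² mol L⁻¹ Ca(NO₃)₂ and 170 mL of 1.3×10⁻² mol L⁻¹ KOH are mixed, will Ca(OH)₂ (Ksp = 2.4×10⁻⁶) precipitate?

After mixing, V = 128 mL + 170 mL = 298 mL.
[Ca²⁺] = (2.0×10⁻²)(128)/298 = 8.6×10⁻³ mol L⁻¹
[OH⁻] = (1.3×10⁻²)(170)/298 = 7.4×10⁻³ mol L⁻¹
Q = [Ca²⁺][OH⁻]^2 = 4.7×10⁻⁷
Since Q (4.7×10⁻⁷) is less than Ksp (2.4×10⁻⁶), no Ca(OH)₂ precipitates.

No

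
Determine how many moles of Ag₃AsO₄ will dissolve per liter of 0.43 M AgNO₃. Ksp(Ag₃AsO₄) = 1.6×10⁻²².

2.0×10⁻²¹ M

Ag₃AsO₄(s) ⇌ 3 Ag⁺(aq) + AsO₄³⁻(aq)
The solution already contains Ag⁺ at 0.43 M. Let s be the molar solubility of Ag₃AsO₄.
[Ag⁺] ≈ 0.43 M (common ion dominates); [AsO₄³⁻] = s.
Ksp = [Ag⁺]^3[AsO₄³⁻] = (0.43)^3s
s = 1.6×10⁻²² / (0.43)^3 = 2.0×10⁻²¹
s = 2.0×10⁻²¹ M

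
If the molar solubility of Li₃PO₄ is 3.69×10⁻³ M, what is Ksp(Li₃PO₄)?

Li₃PO₄(s) ⇌ 3 Li⁺(aq) + PO₄³⁻(aq)
With molar solubility s: [Li⁺] = 3s, [PO₄³⁻] = s.
Ksp = [Li⁺]^3[PO₄³⁻] = (3s)^3 · s = 27s^4
Ksp = 27 × (3.69×10⁻³)^4 = 5.01×10⁻⁹

Ksp = 5.01×10⁻⁹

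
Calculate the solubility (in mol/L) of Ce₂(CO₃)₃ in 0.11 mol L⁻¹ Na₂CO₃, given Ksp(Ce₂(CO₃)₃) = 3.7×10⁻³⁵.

8.3×10⁻¹⁷ M

Ce₂(CO₃)₃(s) ⇌ 2 Ce³⁺(aq) + 3 CO₃²⁻(aq)
Let s be the solubility of Ce₂(CO₃)₃ here. The common ion gives [CO₃²⁻] ≈ 0.11 mol L⁻¹, and [Ce³⁺] = 2s.
Ksp = [Ce³⁺]^2[CO₃²⁻]^3 = (2s)^2(0.11)^3
(2s)^2 = 3.7×10⁻³⁵ / (0.11)^3 = 2.8×10⁻³²
s = 8.3×10⁻¹⁷ mol L⁻¹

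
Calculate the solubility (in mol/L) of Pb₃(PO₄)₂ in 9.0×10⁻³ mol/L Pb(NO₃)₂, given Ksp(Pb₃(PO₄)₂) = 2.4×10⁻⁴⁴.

Pb₃(PO₄)₂(s) ⇌ 3 Pb²⁺(aq) + 2 PO₄³⁻(aq)
With Pb²⁺ already at 9.0×10⁻³ mol/L and s small, take [Pb²⁺] ≈ 9.0×10⁻³ mol/L and [PO₄³⁻] = 2s.
Ksp = [Pb²⁺]^3[PO₄³⁻]^2 = (9.0×10⁻³)^3(2s)^2
(2s)^2 = 2.4×10⁻⁴⁴ / (9.0×10⁻³)^3 = 3.3×10⁻³⁸
s = 9.1×10⁻²⁰ mol/L

9.1×10⁻²⁰ M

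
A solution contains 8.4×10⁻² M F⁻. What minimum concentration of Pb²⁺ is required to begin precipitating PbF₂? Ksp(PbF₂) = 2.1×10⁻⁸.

3.0×10⁻⁶ M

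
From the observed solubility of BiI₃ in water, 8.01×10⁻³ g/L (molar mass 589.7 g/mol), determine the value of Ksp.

s = (8.01×10⁻³ g L⁻¹)/(589.7 g mol⁻¹) = 1.3583×10⁻⁵ M
BiI₃(s) ⇌ Bi³⁺(aq) + 3 I⁻(aq)
For each mole of BiI₃ that dissolves per liter, [Bi³⁺] = s and [I⁻] = 3s; let s denote this solubility.
Ksp = [Bi³⁺][I⁻]^3 = s · (3s)^3 = 27s^4
Ksp = 27 × (1.3583×10⁻⁵)^4 = 9.19×10⁻¹⁹

Ksp = 9.19×10⁻¹⁹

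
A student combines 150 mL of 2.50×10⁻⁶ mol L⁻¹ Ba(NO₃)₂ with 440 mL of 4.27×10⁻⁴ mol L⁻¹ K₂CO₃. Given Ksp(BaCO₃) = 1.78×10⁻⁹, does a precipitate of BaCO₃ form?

Total volume after mixing = 150 + 440 = 590 mL.
[Ba²⁺] = (2.50×10⁻⁶)(150)/590 = 6.36×10⁻⁷ mol L⁻¹
[CO₃²⁻] = (4.27×10⁻⁴)(440)/590 = 3.18×10⁻⁴ mol L⁻¹
Q = [Ba²⁺][CO₃²⁻] = 2.02×10⁻¹⁰
Since Q (2.02×10⁻¹⁰) is less than Ksp (1.78×10⁻⁹), no BaCO₃ precipitates.

No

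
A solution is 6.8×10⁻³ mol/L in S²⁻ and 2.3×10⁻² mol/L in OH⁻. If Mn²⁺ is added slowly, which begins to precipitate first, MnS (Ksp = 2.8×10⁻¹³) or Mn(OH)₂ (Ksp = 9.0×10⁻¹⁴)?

A salt starts to precipitate once the ion product Q reaches its Ksp.
For MnS: [Mn²⁺] = (Ksp/[S²⁻]) = 4.1×10⁻¹¹ mol/L
For Mn(OH)₂: [Mn²⁺] = (Ksp/[OH⁻]^2) = 1.7×10⁻¹⁰ mol/L
The smaller threshold [Mn²⁺] is reached first, so MnS precipitates first.

MnS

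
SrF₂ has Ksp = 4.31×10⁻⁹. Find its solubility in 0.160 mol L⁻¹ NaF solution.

1.68×10⁻⁷ M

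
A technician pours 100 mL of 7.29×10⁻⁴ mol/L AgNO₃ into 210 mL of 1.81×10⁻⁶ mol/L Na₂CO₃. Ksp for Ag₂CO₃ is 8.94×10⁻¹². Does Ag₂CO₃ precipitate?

No

Total volume after mixing = 100 + 210 = 310 mL.
[Ag⁺] = (7.29×10⁻⁴)(100)/310 = 2.35×10⁻⁴ mol/L
[CO₃²⁻] = (1.81×10⁻⁶)(210)/310 = 1.23×10⁻⁶ mol/L
Q = [Ag⁺]^2[CO₃²⁻] = 6.78×10⁻¹⁴
Since Q (6.78×10⁻¹⁴) is less than Ksp (8.94×10⁻¹²), no Ag₂CO₃ precipitates.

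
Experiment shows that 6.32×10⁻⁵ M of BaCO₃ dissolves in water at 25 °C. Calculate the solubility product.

Ksp = 3.99×10⁻⁹

BaCO₃(s) ⇌ Ba²⁺(aq) + CO₃²⁻(aq)
Call the molar solubility s, so that [Ba²⁺] = s and [CO₃²⁻] = s.
Ksp = [Ba²⁺][CO₃²⁻] = s · s = s^2
Ksp = (6.32×10⁻⁵)^2 = 3.99×10⁻⁹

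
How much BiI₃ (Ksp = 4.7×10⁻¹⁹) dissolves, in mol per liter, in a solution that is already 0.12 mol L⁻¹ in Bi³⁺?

5.3×10⁻⁷ M

BiI₃(s) ⇌ Bi³⁺(aq) + 3 I⁻(aq)
Let s be the solubility of BiI₃ here. The common ion gives [Bi³⁺] ≈ 0.12 mol L⁻¹, and [I⁻] = 3s.
Ksp = [Bi³⁺][I⁻]^3 = (0.12)(3s)^3
(3s)^3 = 4.7×10⁻¹⁹ / (0.12) = 3.9×10⁻¹⁸
s = 5.3×10⁻⁷ mol L⁻¹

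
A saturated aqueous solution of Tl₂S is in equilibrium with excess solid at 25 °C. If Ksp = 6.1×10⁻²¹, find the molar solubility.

1.2×10⁻⁷ M

Tl₂S(s) ⇌ 2 Tl⁺(aq) + S²⁻(aq)
With molar solubility s: [Tl⁺] = 2s, [S²⁻] = s.
Ksp = [Tl⁺]^2[S²⁻] = (2s)^2 · s = 4s^3
4s^3 = 6.1×10⁻²¹  ⇒  s^3 = 1.5×10⁻²¹
s = 1.2×10⁻⁷ mol/L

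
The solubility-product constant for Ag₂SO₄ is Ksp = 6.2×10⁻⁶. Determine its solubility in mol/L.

1.2×10⁻² M

Ag₂SO₄(s) ⇌ 2 Ag⁺(aq) + SO₄²⁻(aq)
For each mole of Ag₂SO₄ that dissolves per liter, [Ag⁺] = 2s and [SO₄²⁻] = s; let s denote this solubility.
Ksp = [Ag⁺]^2[SO₄²⁻] = (2s)^2 · s = 4s^3
4s^3 = 6.2×10⁻⁶  ⇒  s^3 = 1.6×10⁻⁶
Taking the 3rd root, s = 1.2×10⁻² mol L⁻¹.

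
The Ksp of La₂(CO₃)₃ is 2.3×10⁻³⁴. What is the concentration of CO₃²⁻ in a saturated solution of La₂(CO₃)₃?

La₂(CO₃)₃(s) ⇌ 2 La³⁺(aq) + 3 CO₃²⁻(aq)
For each mole of La₂(CO₃)₃ that dissolves per liter, [La³⁺] = 2s and [CO₃²⁻] = 3s; let s denote this solubility.
Ksp = [La³⁺]^2[CO₃²⁻]^3 = (2s)^2 · (3s)^3 = 108s^5 = 2.3×10⁻³⁴
s = 7.3×10⁻⁸ mol/L
[CO₃²⁻] = 3s = 2.2×10⁻⁷ mol/L

2.2×10⁻⁷ M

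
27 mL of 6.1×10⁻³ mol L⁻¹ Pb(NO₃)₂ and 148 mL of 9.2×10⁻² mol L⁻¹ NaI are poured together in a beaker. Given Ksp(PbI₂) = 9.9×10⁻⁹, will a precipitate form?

Yes

The combined volume is 175 mL.
[Pb²⁺] = (6.1×10⁻³)(27)/175 = 9.4×10⁻⁴ mol L⁻¹
[I⁻] = (9.2×10⁻²)(148)/175 = 7.8×10⁻² mol L⁻¹
Q = [Pb²⁺][I⁻]^2 = 5.7×10⁻⁶
Since Q (5.7×10⁻⁶) exceeds Ksp (9.9×10⁻⁹), PbI₂ will precipitate.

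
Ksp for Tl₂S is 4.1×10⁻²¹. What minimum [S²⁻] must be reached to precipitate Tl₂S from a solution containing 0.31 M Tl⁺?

4.3×10⁻²⁰ M

A salt starts to precipitate once the ion product Q reaches its Ksp.
Tl₂S(s) ⇌ 2 Tl⁺(aq) + S²⁻(aq)
Ksp = [Tl⁺]^2[S²⁻] = [S²⁻](0.31)^2
[S²⁻] = 4.1×10⁻²¹ / (0.31)^2 = 4.3×10⁻²⁰
[S²⁻] = 4.3×10⁻²⁰ M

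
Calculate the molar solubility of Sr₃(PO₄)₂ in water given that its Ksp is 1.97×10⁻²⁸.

Sr₃(PO₄)₂(s) ⇌ 3 Sr²⁺(aq) + 2 PO₄³⁻(aq)
If s mol/L of Sr₃(PO₄)₂ dissolves, [Sr²⁺] = 3s and [PO₄³⁻] = 2s.
Ksp = [Sr²⁺]^3[PO₄³⁻]^2 = (3s)^3 · (2s)^2 = 108s^5
108s^5 = 1.97×10⁻²⁸  ⇒  s^5 = 1.82×10⁻³⁰
s = (1.82×10⁻³⁰)^(1/5) = 1.13×10⁻⁶ M

1.13×10⁻⁶ M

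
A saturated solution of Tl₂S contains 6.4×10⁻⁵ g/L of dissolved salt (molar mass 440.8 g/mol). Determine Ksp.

Ksp = 1.2×10⁻²⁰

Convert to molarity: s = 6.4×10⁻⁵ / 440.8 = 1.452×10⁻⁷ mol/L
Tl₂S(s) ⇌ 2 Tl⁺(aq) + S²⁻(aq)
For each mole of Tl₂S that dissolves per liter, [Tl⁺] = 2s and [S²⁻] = s; let s denote this solubility.
Ksp = [Tl⁺]^2[S²⁻] = (2s)^2 · s = 4s^3
Ksp = 4 × (1.452×10⁻⁷)^3 = 1.2×10⁻²⁰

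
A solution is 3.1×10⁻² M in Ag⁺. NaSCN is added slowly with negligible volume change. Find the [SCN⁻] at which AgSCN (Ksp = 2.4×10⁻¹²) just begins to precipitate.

7.7×10⁻¹¹ M

Each salt precipitates once Q = Ksp for that salt.
AgSCN(s) ⇌ Ag⁺(aq) + SCN⁻(aq)
Ksp = [Ag⁺][SCN⁻] = [SCN⁻](3.1×10⁻²)
[SCN⁻] = 2.4×10⁻¹² / (3.1×10⁻²) = 7.7×10⁻¹¹
[SCN⁻] = 7.7×10⁻¹¹ M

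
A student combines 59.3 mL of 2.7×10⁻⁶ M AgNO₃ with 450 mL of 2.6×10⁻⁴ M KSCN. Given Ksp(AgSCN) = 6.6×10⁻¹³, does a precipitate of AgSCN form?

After mixing, V = 59.3 mL + 450 mL = 509.3 mL.
[Ag⁺] = (2.7×10⁻⁶)(59.3)/509.3 = 3.1×10⁻⁷ M
[SCN⁻] = (2.6×10⁻⁴)(450)/509.3 = 2.3×10⁻⁴ M
Q = [Ag⁺][SCN⁻] = 7.2×10⁻¹¹
Because Q > Ksp (7.2×10⁻¹¹ vs 6.6×10⁻¹³), a precipitate of AgSCN forms.

Yes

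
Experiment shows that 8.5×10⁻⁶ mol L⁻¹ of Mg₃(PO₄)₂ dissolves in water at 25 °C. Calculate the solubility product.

Ksp = 4.8×10⁻²⁴

Mg₃(PO₄)₂(s) ⇌ 3 Mg²⁺(aq) + 2 PO₄³⁻(aq)
With molar solubility s: [Mg²⁺] = 3s, [PO₄³⁻] = 2s.
Ksp = [Mg²⁺]^3[PO₄³⁻]^2 = (3s)^3 · (2s)^2 = 108s^5
Ksp = 108 × (8.5×10⁻⁶)^5 = 4.8×10⁻²⁴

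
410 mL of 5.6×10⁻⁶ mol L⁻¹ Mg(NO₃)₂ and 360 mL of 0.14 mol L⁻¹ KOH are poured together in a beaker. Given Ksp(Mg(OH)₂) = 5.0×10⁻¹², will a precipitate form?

Yes

The combined volume is 770 mL.
[Mg²⁺] = (5.6×10⁻⁶)(410)/770 = 3.0×10⁻⁶ mol L⁻¹
[OH⁻] = (0.14)(360)/770 = 6.5×10⁻² mol L⁻¹
Q = [Mg²⁺][OH⁻]^2 = 1.3×10⁻⁸
Q = 1.3×10⁻⁸ > Ksp = 5.0×10⁻¹², so the solution is supersaturated and Mg(OH)₂ precipitates.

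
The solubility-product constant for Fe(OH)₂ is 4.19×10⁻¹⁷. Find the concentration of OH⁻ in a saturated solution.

4.38×10⁻⁶ M

Fe(OH)₂(s) ⇌ Fe²⁺(aq) + 2 OH⁻(aq)
Let s be the molar solubility. Then [Fe²⁺] = s and [OH⁻] = 2s.
Ksp = [Fe²⁺][OH⁻]^2 = s · (2s)^2 = 4s^3 = 4.19×10⁻¹⁷
s = 2.19×10⁻⁶ mol/L
[OH⁻] = 2s = 4.38×10⁻⁶ mol/L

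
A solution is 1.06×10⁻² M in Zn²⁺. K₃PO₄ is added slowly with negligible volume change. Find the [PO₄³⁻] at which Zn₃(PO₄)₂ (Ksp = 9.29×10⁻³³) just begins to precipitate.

8.83×10⁻¹⁴ M

The threshold for precipitation is Q = Ksp.
Zn₃(PO₄)₂(s) ⇌ 3 Zn²⁺(aq) + 2 PO₄³⁻(aq)
Ksp = [Zn²⁺]^3[PO₄³⁻]^2 = [PO₄³⁻]^2(1.06×10⁻²)^3
[PO₄³⁻]^2 = 9.29×10⁻³³ / (1.06×10⁻²)^3 = 7.80×10⁻²⁷
[PO₄³⁻] = 8.83×10⁻¹⁴ M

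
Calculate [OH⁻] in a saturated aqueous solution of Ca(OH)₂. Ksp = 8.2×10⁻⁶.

Ca(OH)₂(s) ⇌ Ca²⁺(aq) + 2 OH⁻(aq)
If s mol/L of Ca(OH)₂ dissolves, [Ca²⁺] = s and [OH⁻] = 2s.
Ksp = [Ca²⁺][OH⁻]^2 = s · (2s)^2 = 4s^3 = 8.2×10⁻⁶
s = 1.3×10⁻² mol L⁻¹
[OH⁻] = 2s = 2.5×10⁻² mol L⁻¹

2.5×10⁻² M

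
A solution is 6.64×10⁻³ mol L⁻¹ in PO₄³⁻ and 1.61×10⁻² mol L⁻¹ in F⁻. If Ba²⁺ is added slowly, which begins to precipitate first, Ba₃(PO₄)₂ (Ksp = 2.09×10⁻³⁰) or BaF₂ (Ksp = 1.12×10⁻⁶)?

Ba₃(PO₄)₂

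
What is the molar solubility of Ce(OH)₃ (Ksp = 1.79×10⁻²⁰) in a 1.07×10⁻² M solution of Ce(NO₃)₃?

3.96×10⁻⁷ M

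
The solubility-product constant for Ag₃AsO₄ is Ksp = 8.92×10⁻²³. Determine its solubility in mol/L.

Ag₃AsO₄(s) ⇌ 3 Ag⁺(aq) + AsO₄³⁻(aq)
For each mole of Ag₃AsO₄ that dissolves per liter, [Ag⁺] = 3s and [AsO₄³⁻] = s; let s denote this solubility.
Ksp = [Ag⁺]^3[AsO₄³⁻] = (3s)^3 · s = 27s^4
27s^4 = 8.92×10⁻²³  ⇒  s^4 = 3.30×10⁻²⁴
s = 1.35×10⁻⁶ mol L⁻¹

1.35×10⁻⁶ M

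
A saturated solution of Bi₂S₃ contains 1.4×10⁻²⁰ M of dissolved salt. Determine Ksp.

Bi₂S₃(s) ⇌ 2 Bi³⁺(aq) + 3 S²⁻(aq)
Let s be the molar solubility. Then [Bi³⁺] = 2s and [S²⁻] = 3s.
Ksp = [Bi³⁺]^2[S²⁻]^3 = (2s)^2 · (3s)^3 = 108s^5
Ksp = 108 × (1.4×10⁻²⁰)^5 = 5.8×10⁻⁹⁸

Ksp = 5.8×10⁻⁹⁸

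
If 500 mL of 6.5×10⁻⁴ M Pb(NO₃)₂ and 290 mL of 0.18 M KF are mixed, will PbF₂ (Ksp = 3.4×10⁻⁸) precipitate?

Total volume after mixing = 500 + 290 = 790 mL.
[Pb²⁺] = (6.5×10⁻⁴)(500)/790 = 4.1×10⁻⁴ M
[F⁻] = (0.18)(290)/790 = 6.6×10⁻² M
Q = [Pb²⁺][F⁻]^2 = 1.8×10⁻⁶
Since Q (1.8×10⁻⁶) exceeds Ksp (3.4×10⁻⁸), PbF₂ will precipitate.

Yes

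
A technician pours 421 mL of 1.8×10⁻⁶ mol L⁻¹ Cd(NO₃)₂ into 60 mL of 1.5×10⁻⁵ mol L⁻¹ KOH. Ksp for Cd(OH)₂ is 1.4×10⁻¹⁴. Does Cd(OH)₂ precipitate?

No

Total volume after mixing = 421 + 60 = 481 mL.
[Cd²⁺] = (1.8×10⁻⁶)(421)/481 = 1.6×10⁻⁶ mol L⁻¹
[OH⁻] = (1.5×10⁻⁵)(60)/481 = 1.9×10⁻⁶ mol L⁻¹
Q = [Cd²⁺][OH⁻]^2 = 5.5×10⁻¹⁸
Q < Ksp (5.5×10⁻¹⁸ vs 1.4×10⁻¹⁴); the solution remains unsaturated and no precipitate forms.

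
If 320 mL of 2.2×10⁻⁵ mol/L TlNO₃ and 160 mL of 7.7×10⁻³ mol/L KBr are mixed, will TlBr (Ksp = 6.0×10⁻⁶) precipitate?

The combined volume is 480 mL.
[Tl⁺] = (2.2×10⁻⁵)(320)/480 = 1.5×10⁻⁵ mol/L
[Br⁻] = (7.7×10⁻³)(160)/480 = 2.6×10⁻³ mol/L
Q = [Tl⁺][Br⁻] = 3.8×10⁻⁸
Q = 3.8×10⁻⁸ < Ksp = 6.0×10⁻⁶, so the solution is unsaturated and no precipitate forms.

No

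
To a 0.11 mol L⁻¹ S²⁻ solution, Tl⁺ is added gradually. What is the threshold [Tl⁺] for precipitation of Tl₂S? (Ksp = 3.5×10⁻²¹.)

Each salt precipitates once Q = Ksp for that salt.
Tl₂S(s) ⇌ 2 Tl⁺(aq) + S²⁻(aq)
Ksp = [Tl⁺]^2[S²⁻] = [Tl⁺]^2(0.11)
[Tl⁺]^2 = 3.5×10⁻²¹ / (0.11) = 3.2×10⁻²⁰
[Tl⁺] = 1.8×10⁻¹⁰ mol L⁻¹

1.8×10⁻¹⁰ M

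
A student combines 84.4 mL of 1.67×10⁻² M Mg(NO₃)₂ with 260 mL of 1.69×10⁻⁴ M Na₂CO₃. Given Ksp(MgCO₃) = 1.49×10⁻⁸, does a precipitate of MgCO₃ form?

Yes

The combined volume is 344.4 mL.
[Mg²⁺] = (1.67×10⁻²)(84.4)/344.4 = 4.09×10⁻³ M
[CO₃²⁻] = (1.69×10⁻⁴)(260)/344.4 = 1.28×10⁻⁴ M
Q = [Mg²⁺][CO₃²⁻] = 5.22×10⁻⁷
Since Q (5.22×10⁻⁷) exceeds Ksp (1.49×10⁻⁸), MgCO₃ will precipitate.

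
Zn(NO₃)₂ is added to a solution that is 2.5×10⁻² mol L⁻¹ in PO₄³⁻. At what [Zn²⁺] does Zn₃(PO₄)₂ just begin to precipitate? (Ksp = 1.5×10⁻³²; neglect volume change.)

Each salt precipitates once Q = Ksp for that salt.
Zn₃(PO₄)₂(s) ⇌ 3 Zn²⁺(aq) + 2 PO₄³⁻(aq)
Ksp = [Zn²⁺]^3[PO₄³⁻]^2 = [Zn²⁺]^3(2.5×10⁻²)^2
[Zn²⁺]^3 = 1.5×10⁻³² / (2.5×10⁻²)^2 = 2.4×10⁻²⁹
[Zn²⁺] = 2.9×10⁻¹⁰ mol L⁻¹

2.9×10⁻¹⁰ M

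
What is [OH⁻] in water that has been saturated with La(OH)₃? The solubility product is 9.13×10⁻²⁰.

La(OH)₃(s) ⇌ La³⁺(aq) + 3 OH⁻(aq)
Let s be the molar solubility. Then [La³⁺] = s and [OH⁻] = 3s.
Ksp = [La³⁺][OH⁻]^3 = s · (3s)^3 = 27s^4 = 9.13×10⁻²⁰
s = 7.63×10⁻⁶ mol L⁻¹
[OH⁻] = 3s = 2.29×10⁻⁵ mol L⁻¹

2.29×10⁻⁵ M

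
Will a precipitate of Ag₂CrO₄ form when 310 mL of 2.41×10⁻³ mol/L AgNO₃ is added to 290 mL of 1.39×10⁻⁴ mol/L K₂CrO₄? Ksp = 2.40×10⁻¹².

Yes

The combined volume is 600 mL.
[Ag⁺] = (2.41×10⁻³)(310)/600 = 1.25×10⁻³ mol/L
[CrO₄²⁻] = (1.39×10⁻⁴)(290)/600 = 6.72×10⁻⁵ mol/L
Q = [Ag⁺]^2[CrO₄²⁻] = 1.04×10⁻¹⁰
Since Q (1.04×10⁻¹⁰) exceeds Ksp (2.40×10⁻¹²), Ag₂CrO₄ will precipitate.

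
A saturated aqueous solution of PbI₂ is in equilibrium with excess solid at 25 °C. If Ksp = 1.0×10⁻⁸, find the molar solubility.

PbI₂(s) ⇌ Pb²⁺(aq) + 2 I⁻(aq)
With molar solubility s: [Pb²⁺] = s, [I⁻] = 2s.
Ksp = [Pb²⁺][I⁻]^2 = s · (2s)^2 = 4s^3
4s^3 = 1.0×10⁻⁸  ⇒  s^3 = 2.5×10⁻⁹
Taking the 3rd root, s = 1.4×10⁻³ mol L⁻¹.

1.4×10⁻³ M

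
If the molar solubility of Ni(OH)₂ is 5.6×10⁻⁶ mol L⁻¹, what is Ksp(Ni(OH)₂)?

Ksp = 7.0×10⁻¹⁶

Ni(OH)₂(s) ⇌ Ni²⁺(aq) + 2 OH⁻(aq)
Let s be the molar solubility. Then [Ni²⁺] = s and [OH⁻] = 2s.
Ksp = [Ni²⁺][OH⁻]^2 = s · (2s)^2 = 4s^3
Ksp = 4 × (5.6×10⁻⁶)^3 = 7.0×10⁻¹⁶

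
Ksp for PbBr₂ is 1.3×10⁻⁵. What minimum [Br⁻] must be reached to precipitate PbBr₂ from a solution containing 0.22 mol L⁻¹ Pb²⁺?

Precipitation begins when Q = Ksp.
PbBr₂(s) ⇌ Pb²⁺(aq) + 2 Br⁻(aq)
Ksp = [Pb²⁺][Br⁻]^2 = [Br⁻]^2(0.22)
[Br⁻]^2 = 1.3×10⁻⁵ / (0.22) = 5.9×10⁻⁵
[Br⁻] = 7.7×10⁻³ mol L⁻¹

7.7×10⁻³ M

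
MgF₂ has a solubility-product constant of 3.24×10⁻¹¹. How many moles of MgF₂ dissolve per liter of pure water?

2.01×10⁻⁴ M

MgF₂(s) ⇌ Mg²⁺(aq) + 2 F⁻(aq)
Let s be the molar solubility. Then [Mg²⁺] = s and [F⁻] = 2s.
Ksp = [Mg²⁺][F⁻]^2 = s · (2s)^2 = 4s^3
4s^3 = 3.24×10⁻¹¹  ⇒  s^3 = 8.10×10⁻¹²
Taking the 3rd root, s = 2.01×10⁻⁴ M.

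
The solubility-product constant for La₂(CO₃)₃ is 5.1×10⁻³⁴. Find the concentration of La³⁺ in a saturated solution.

1.7×10⁻⁷ M

La₂(CO₃)₃(s) ⇌ 2 La³⁺(aq) + 3 CO₃²⁻(aq)
If s mol/L of La₂(CO₃)₃ dissolves, [La³⁺] = 2s and [CO₃²⁻] = 3s.
Ksp = [La³⁺]^2[CO₃²⁻]^3 = (2s)^2 · (3s)^3 = 108s^5 = 5.1×10⁻³⁴
s = 8.6×10⁻⁸ mol/L
[La³⁺] = 2s = 1.7×10⁻⁷ mol/L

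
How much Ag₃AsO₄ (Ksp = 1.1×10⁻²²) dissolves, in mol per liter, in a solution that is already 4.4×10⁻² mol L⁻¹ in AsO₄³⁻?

Ag₃AsO₄(s) ⇌ 3 Ag⁺(aq) + AsO₄³⁻(aq)
The solution already contains AsO₄³⁻ at 4.4×10⁻² mol L⁻¹. Let s be the molar solubility of Ag₃AsO₄.
[AsO₄³⁻] ≈ 4.4×10⁻² mol L⁻¹ (common ion dominates); [Ag⁺] = 3s.
Ksp = [Ag⁺]^3[AsO₄³⁻] = (3s)^3(4.4×10⁻²)
(3s)^3 = 1.1×10⁻²² / (4.4×10⁻²) = 2.5×10⁻²¹
s = 4.5×10⁻⁸ mol L⁻¹

4.5×10⁻⁸ M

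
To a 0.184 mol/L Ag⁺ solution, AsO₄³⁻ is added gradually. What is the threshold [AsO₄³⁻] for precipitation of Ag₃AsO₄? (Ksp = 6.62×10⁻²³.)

The threshold for precipitation is Q = Ksp.
Ag₃AsO₄(s) ⇌ 3 Ag⁺(aq) + AsO₄³⁻(aq)
Ksp = [Ag⁺]^3[AsO₄³⁻] = [AsO₄³⁻](0.184)^3
[AsO₄³⁻] = 6.62×10⁻²³ / (0.184)^3 = 1.06×10⁻²⁰
[AsO₄³⁻] = 1.06×10⁻²⁰ mol/L

1.06×10⁻²⁰ M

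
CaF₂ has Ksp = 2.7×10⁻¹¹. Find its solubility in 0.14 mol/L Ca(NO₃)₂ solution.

6.9×10⁻⁶ M

CaF₂(s) ⇌ Ca²⁺(aq) + 2 F⁻(aq)
Ca²⁺ is already present at 0.14 mol/L. If s mol/L of CaF₂ dissolves, [F⁻] = 2s while [Ca²⁺] ≈ 0.14 mol/L.
Ksp = [Ca²⁺][F⁻]^2 = (0.14)(2s)^2
(2s)^2 = 2.7×10⁻¹¹ / (0.14) = 1.9×10⁻¹⁰
s = 6.9×10⁻⁶ mol/L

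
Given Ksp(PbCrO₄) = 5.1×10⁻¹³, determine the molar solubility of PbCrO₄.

PbCrO₄(s) ⇌ Pb²⁺(aq) + CrO₄²⁻(aq)
Let s be the molar solubility. Then [Pb²⁺] = s and [CrO₄²⁻] = s.
Ksp = [Pb²⁺][CrO₄²⁻] = s · s = s^2
s^2 = 5.1×10⁻¹³
Taking the 2nd root, s = 7.1×10⁻⁷ mol/L.

7.1×10⁻⁷ M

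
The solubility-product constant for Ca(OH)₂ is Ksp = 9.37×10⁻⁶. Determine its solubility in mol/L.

1.33×10⁻² M

Ca(OH)₂(s) ⇌ Ca²⁺(aq) + 2 OH⁻(aq)
Let s be the molar solubility. Then [Ca²⁺] = s and [OH⁻] = 2s.
Ksp = [Ca²⁺][OH⁻]^2 = s · (2s)^2 = 4s^3
4s^3 = 9.37×10⁻⁶  ⇒  s^3 = 2.34×10⁻⁶
Taking the 3rd root, s = 1.33×10⁻² M.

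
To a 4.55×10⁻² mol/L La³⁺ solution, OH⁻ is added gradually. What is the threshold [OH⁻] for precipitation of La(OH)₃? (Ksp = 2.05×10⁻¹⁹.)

1.65×10⁻⁶ M

The threshold for precipitation is Q = Ksp.
La(OH)₃(s) ⇌ La³⁺(aq) + 3 OH⁻(aq)
Ksp = [La³⁺][OH⁻]^3 = [OH⁻]^3(4.55×10⁻²)
[OH⁻]^3 = 2.05×10⁻¹⁹ / (4.55×10⁻²) = 4.51×10⁻¹⁸
[OH⁻] = 1.65×10⁻⁶ mol/L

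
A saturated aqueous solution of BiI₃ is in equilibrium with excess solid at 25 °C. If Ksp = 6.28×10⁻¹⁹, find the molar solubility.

1.23×10⁻⁵ M

BiI₃(s) ⇌ Bi³⁺(aq) + 3 I⁻(aq)
With molar solubility s: [Bi³⁺] = s, [I⁻] = 3s.
Ksp = [Bi³⁺][I⁻]^3 = s · (3s)^3 = 27s^4
27s^4 = 6.28×10⁻¹⁹  ⇒  s^4 = 2.33×10⁻²⁰
Taking the 4th root, s = 1.23×10⁻⁵ mol/L.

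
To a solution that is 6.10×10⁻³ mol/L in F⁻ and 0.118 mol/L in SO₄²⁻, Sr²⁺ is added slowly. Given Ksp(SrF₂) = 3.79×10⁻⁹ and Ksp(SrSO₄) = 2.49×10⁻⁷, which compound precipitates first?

SrSO₄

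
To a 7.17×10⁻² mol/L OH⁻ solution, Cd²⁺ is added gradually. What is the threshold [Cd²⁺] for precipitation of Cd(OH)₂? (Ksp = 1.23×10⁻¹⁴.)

2.39×10⁻¹² M

Each salt precipitates once Q = Ksp for that salt.
Cd(OH)₂(s) ⇌ Cd²⁺(aq) + 2 OH⁻(aq)
Ksp = [Cd²⁺][OH⁻]^2 = [Cd²⁺](7.17×10⁻²)^2
[Cd²⁺] = 1.23×10⁻¹⁴ / (7.17×10⁻²)^2 = 2.39×10⁻¹²
[Cd²⁺] = 2.39×10⁻¹² mol/L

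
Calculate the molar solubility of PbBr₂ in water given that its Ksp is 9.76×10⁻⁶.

1.35×10⁻² M

PbBr₂(s) ⇌ Pb²⁺(aq) + 2 Br⁻(aq)
If s mol/L of PbBr₂ dissolves, [Pb²⁺] = s and [Br⁻] = 2s.
Ksp = [Pb²⁺][Br⁻]^2 = s · (2s)^2 = 4s^3
4s^3 = 9.76×10⁻⁶  ⇒  s^3 = 2.44×10⁻⁶
Taking the 3rd root, s = 1.35×10⁻² mol/L.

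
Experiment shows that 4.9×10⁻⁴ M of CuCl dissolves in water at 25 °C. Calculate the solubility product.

Ksp = 2.4×10⁻⁷

CuCl(s) ⇌ Cu⁺(aq) + Cl⁻(aq)
If s mol/L of CuCl dissolves, [Cu⁺] = s and [Cl⁻] = s.
Ksp = [Cu⁺][Cl⁻] = s · s = s^2
Ksp = (4.9×10⁻⁴)^2 = 2.4×10⁻⁷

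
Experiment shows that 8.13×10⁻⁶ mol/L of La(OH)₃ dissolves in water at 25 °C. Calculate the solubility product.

Ksp = 1.18×10⁻¹⁹

La(OH)₃(s) ⇌ La³⁺(aq) + 3 OH⁻(aq)
For each mole of La(OH)₃ that dissolves per liter, [La³⁺] = s and [OH⁻] = 3s; let s denote this solubility.
Ksp = [La³⁺][OH⁻]^3 = s · (3s)^3 = 27s^4
Ksp = 27 × (8.13×10⁻⁶)^4 = 1.18×10⁻¹⁹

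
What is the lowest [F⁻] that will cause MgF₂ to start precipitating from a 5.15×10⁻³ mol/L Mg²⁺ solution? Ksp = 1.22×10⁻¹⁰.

1.54×10⁻⁴ M

Each salt precipitates once Q = Ksp for that salt.
MgF₂(s) ⇌ Mg²⁺(aq) + 2 F⁻(aq)
Ksp = [Mg²⁺][F⁻]^2 = [F⁻]^2(5.15×10⁻³)
[F⁻]^2 = 1.22×10⁻¹⁰ / (5.15×10⁻³) = 2.37×10⁻⁸
[F⁻] = 1.54×10⁻⁴ mol/L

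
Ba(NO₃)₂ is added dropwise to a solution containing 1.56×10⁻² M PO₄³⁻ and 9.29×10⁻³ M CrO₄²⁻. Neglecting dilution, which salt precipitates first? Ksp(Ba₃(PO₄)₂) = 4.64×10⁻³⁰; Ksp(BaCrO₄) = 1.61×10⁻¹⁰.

Ba₃(PO₄)₂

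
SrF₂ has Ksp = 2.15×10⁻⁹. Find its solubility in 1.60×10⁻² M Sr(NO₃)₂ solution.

SrF₂(s) ⇌ Sr²⁺(aq) + 2 F⁻(aq)
Sr²⁺ is already present at 1.60×10⁻² M. If s mol/L of SrF₂ dissolves, [F⁻] = 2s while [Sr²⁺] ≈ 1.60×10⁻² M.
Ksp = [Sr²⁺][F⁻]^2 = (1.60×10⁻²)(2s)^2
(2s)^2 = 2.15×10⁻⁹ / (1.60×10⁻²) = 1.34×10⁻⁷
s = 1.83×10⁻⁴ M

1.83×10⁻⁴ M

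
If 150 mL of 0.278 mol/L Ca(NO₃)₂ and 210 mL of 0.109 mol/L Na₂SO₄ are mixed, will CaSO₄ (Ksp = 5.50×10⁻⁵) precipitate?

Yes

The combined volume is 360 mL.
[Ca²⁺] = (0.278)(150)/360 = 0.116 mol/L
[SO₄²⁻] = (0.109)(210)/360 = 6.36×10⁻² mol/L
Q = [Ca²⁺][SO₄²⁻] = 7.37×10⁻³
Since Q (7.37×10⁻³) exceeds Ksp (5.50×10⁻⁵), CaSO₄ will precipitate.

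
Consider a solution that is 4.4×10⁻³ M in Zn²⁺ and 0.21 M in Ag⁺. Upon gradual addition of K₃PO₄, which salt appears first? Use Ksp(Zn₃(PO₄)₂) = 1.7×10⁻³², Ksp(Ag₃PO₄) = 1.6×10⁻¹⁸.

Ag₃PO₄

A salt starts to precipitate once the ion product Q reaches its Ksp.
For Zn₃(PO₄)₂: [PO₄³⁻] = (Ksp/[Zn²⁺]^3)^(1/2) = 4.5×10⁻¹³ M
For Ag₃PO₄: [PO₄³⁻] = (Ksp/[Ag⁺]^3) = 1.7×10⁻¹⁶ M
Since Ag₃PO₄ needs less PO₄³⁻ to reach saturation, it precipitates first.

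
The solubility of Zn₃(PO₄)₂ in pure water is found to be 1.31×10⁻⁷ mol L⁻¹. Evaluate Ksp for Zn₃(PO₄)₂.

Zn₃(PO₄)₂(s) ⇌ 3 Zn²⁺(aq) + 2 PO₄³⁻(aq)
If s mol/L of Zn₃(PO₄)₂ dissolves, [Zn²⁺] = 3s and [PO₄³⁻] = 2s.
Ksp = [Zn²⁺]^3[PO₄³⁻]^2 = (3s)^3 · (2s)^2 = 108s^5
Ksp = 108 × (1.31×10⁻⁷)^5 = 4.17×10⁻³³

Ksp = 4.17×10⁻³³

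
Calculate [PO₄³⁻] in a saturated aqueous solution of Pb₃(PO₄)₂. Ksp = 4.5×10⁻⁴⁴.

1.7×10⁻⁹ M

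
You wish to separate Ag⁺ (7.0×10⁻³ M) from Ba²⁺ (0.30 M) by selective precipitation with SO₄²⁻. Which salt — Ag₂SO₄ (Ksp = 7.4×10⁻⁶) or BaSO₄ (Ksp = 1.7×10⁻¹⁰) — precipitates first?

BaSO₄

The threshold for precipitation is Q = Ksp.
For Ag₂SO₄: [SO₄²⁻] = (Ksp/[Ag⁺]^2) = 0.15 M
For BaSO₄: [SO₄²⁻] = (Ksp/[Ba²⁺]) = 5.7×10⁻¹⁰ M
BaSO₄ requires the lower [SO₄²⁻], so it precipitates first.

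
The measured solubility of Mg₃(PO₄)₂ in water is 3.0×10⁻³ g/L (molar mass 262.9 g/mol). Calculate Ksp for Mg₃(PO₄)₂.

Ksp = 2.1×10⁻²³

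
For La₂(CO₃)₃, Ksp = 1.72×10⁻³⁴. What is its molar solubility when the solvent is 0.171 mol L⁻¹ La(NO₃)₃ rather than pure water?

La₂(CO₃)₃(s) ⇌ 2 La³⁺(aq) + 3 CO₃²⁻(aq)
La³⁺ is already present at 0.171 mol L⁻¹. If s mol/L of La₂(CO₃)₃ dissolves, [CO₃²⁻] = 3s while [La³⁺] ≈ 0.171 mol L⁻¹.
Ksp = [La³⁺]^2[CO₃²⁻]^3 = (0.171)^2(3s)^3
(3s)^3 = 1.72×10⁻³⁴ / (0.171)^2 = 5.88×10⁻³³
s = 6.02×10⁻¹² mol L⁻¹

6.02×10⁻¹² M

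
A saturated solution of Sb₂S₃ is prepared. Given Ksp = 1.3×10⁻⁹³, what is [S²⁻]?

3.1×10⁻¹⁹ M

Sb₂S₃(s) ⇌ 2 Sb³⁺(aq) + 3 S²⁻(aq)
Let s be the molar solubility. Then [Sb³⁺] = 2s and [S²⁻] = 3s.
Ksp = [Sb³⁺]^2[S²⁻]^3 = (2s)^2 · (3s)^3 = 108s^5 = 1.3×10⁻⁹³
s = 1.0×10⁻¹⁹ M
[S²⁻] = 3s = 3.1×10⁻¹⁹ M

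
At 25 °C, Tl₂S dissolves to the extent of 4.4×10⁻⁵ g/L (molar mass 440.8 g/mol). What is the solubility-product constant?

Ksp = 4.0×10⁻²¹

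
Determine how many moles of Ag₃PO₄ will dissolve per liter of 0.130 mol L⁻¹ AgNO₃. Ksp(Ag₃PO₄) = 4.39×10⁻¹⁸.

2.00×10⁻¹⁵ M

Ag₃PO₄(s) ⇌ 3 Ag⁺(aq) + PO₄³⁻(aq)
Ag⁺ is already present at 0.130 mol L⁻¹. If s mol/L of Ag₃PO₄ dissolves, [PO₄³⁻] = s while [Ag⁺] ≈ 0.130 mol L⁻¹.
Ksp = [Ag⁺]^3[PO₄³⁻] = (0.130)^3s
s = 4.39×10⁻¹⁸ / (0.130)^3 = 2.00×10⁻¹⁵
s = 2.00×10⁻¹⁵ mol L⁻¹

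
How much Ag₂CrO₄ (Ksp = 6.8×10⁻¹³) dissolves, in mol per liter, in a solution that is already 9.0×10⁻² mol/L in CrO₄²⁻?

1.4×10⁻⁶ M

Ag₂CrO₄(s) ⇌ 2 Ag⁺(aq) + CrO₄²⁻(aq)
The solution already contains CrO₄²⁻ at 9.0×10⁻² mol/L. Let s be the molar solubility of Ag₂CrO₄.
[CrO₄²⁻] ≈ 9.0×10⁻² mol/L (common ion dominates); [Ag⁺] = 2s.
Ksp = [Ag⁺]^2[CrO₄²⁻] = (2s)^2(9.0×10⁻²)
(2s)^2 = 6.8×10⁻¹³ / (9.0×10⁻²) = 7.6×10⁻¹²
s = 1.4×10⁻⁶ mol/L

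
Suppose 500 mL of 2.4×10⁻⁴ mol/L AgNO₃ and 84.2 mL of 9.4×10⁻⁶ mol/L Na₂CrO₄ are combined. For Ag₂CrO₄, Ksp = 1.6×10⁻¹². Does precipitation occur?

No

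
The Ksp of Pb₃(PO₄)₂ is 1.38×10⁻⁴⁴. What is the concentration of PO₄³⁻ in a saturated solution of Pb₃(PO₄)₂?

Pb₃(PO₄)₂(s) ⇌ 3 Pb²⁺(aq) + 2 PO₄³⁻(aq)
Call the molar solubility s, so that [Pb²⁺] = 3s and [PO₄³⁻] = 2s.
Ksp = [Pb²⁺]^3[PO₄³⁻]^2 = (3s)^3 · (2s)^2 = 108s^5 = 1.38×10⁻⁴⁴
s = 6.63×10⁻¹⁰ mol L⁻¹
[PO₄³⁻] = 2s = 1.33×10⁻⁹ mol L⁻¹

1.33×10⁻⁹ M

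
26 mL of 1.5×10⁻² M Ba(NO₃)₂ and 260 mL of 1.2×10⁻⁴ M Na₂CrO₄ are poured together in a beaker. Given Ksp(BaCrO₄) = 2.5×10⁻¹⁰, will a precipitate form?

Total volume after mixing = 26 + 260 = 286 mL.
[Ba²⁺] = (1.5×10⁻²)(26)/286 = 1.4×10⁻³ M
[CrO₄²⁻] = (1.2×10⁻⁴)(260)/286 = 1.1×10⁻⁴ M
Q = [Ba²⁺][CrO₄²⁻] = 1.5×10⁻⁷
Q = 1.5×10⁻⁷ > Ksp = 2.5×10⁻¹⁰, so the solution is supersaturated and BaCrO₄ precipitates.

Yes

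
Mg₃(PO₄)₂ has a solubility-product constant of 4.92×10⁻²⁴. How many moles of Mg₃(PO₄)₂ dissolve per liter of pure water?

8.54×10⁻⁶ M

Mg₃(PO₄)₂(s) ⇌ 3 Mg²⁺(aq) + 2 PO₄³⁻(aq)
With molar solubility s: [Mg²⁺] = 3s, [PO₄³⁻] = 2s.
Ksp = [Mg²⁺]^3[PO₄³⁻]^2 = (3s)^3 · (2s)^2 = 108s^5
108s^5 = 4.92×10⁻²⁴  ⇒  s^5 = 4.56×10⁻²⁶
Taking the 5th root, s = 8.54×10⁻⁶ M.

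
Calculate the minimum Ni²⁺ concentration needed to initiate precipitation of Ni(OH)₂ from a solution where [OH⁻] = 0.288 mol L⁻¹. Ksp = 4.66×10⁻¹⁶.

The threshold for precipitation is Q = Ksp.
Ni(OH)₂(s) ⇌ Ni²⁺(aq) + 2 OH⁻(aq)
Ksp = [Ni²⁺][OH⁻]^2 = [Ni²⁺](0.288)^2
[Ni²⁺] = 4.66×10⁻¹⁶ / (0.288)^2 = 5.62×10⁻¹⁵
[Ni²⁺] = 5.62×10⁻¹⁵ mol L⁻¹

5.62×10⁻¹⁵ M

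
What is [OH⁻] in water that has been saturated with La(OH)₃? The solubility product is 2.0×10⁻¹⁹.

2.8×10⁻⁵ M

La(OH)₃(s) ⇌ La³⁺(aq) + 3 OH⁻(aq)
Let s be the molar solubility. Then [La³⁺] = s and [OH⁻] = 3s.
Ksp = [La³⁺][OH⁻]^3 = s · (3s)^3 = 27s^4 = 2.0×10⁻¹⁹
s = 9.3×10⁻⁶ mol L⁻¹
[OH⁻] = 3s = 2.8×10⁻⁵ mol L⁻¹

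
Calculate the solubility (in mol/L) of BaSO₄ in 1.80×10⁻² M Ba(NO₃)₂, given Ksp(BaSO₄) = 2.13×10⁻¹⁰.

1.18×10⁻⁸ M

BaSO₄(s) ⇌ Ba²⁺(aq) + SO₄²⁻(aq)
The solution already contains Ba²⁺ at 1.80×10⁻² M. Let s be the molar solubility of BaSO₄.
[Ba²⁺] ≈ 1.80×10⁻² M (common ion dominates); [SO₄²⁻] = s.
Ksp = [Ba²⁺][SO₄²⁻] = (1.80×10⁻²)s
s = 2.13×10⁻¹⁰ / (1.80×10⁻²) = 1.18×10⁻⁸
s = 1.18×10⁻⁸ M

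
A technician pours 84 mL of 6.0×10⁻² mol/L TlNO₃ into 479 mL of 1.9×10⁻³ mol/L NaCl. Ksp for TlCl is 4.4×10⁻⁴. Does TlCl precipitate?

After mixing, V = 84 mL + 479 mL = 563 mL.
[Tl⁺] = (6.0×10⁻²)(84)/563 = 9.0×10⁻³ mol/L
[Cl⁻] = (1.9×10⁻³)(479)/563 = 1.6×10⁻³ mol/L
Q = [Tl⁺][Cl⁻] = 1.4×10⁻⁵
Q = 1.4×10⁻⁵ < Ksp = 4.4×10⁻⁴, so the solution is unsaturated and no precipitate forms.

No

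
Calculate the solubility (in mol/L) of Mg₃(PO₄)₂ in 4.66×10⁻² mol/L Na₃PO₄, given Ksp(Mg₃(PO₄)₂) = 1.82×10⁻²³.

6.77×10⁻⁸ M

Mg₃(PO₄)₂(s) ⇌ 3 Mg²⁺(aq) + 2 PO₄³⁻(aq)
The solution already contains PO₄³⁻ at 4.66×10⁻² mol/L. Let s be the molar solubility of Mg₃(PO₄)₂.
[PO₄³⁻] ≈ 4.66×10⁻² mol/L (common ion dominates); [Mg²⁺] = 3s.
Ksp = [Mg²⁺]^3[PO₄³⁻]^2 = (3s)^3(4.66×10⁻²)^2
(3s)^3 = 1.82×10⁻²³ / (4.66×10⁻²)^2 = 8.38×10⁻²¹
s = 6.77×10⁻⁸ mol/L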